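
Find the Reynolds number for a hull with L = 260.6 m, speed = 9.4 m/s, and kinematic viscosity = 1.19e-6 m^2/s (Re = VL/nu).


Formula: Re = V * L / nu
Step 1 — V * L = 9.4 * 260.6 = 2449.64 m^2/s
Step 2 — Re = 2449.64 / 1.19e-6 = 2.06e+09

2.06e+09


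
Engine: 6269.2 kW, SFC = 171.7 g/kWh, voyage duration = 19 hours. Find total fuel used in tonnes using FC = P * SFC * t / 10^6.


Formula: FC (tonnes) = P * SFC * t / 1,000,000
Step 1 — P * SFC * t = 6269.2 * 171.7 * 19 = 20452011.16 g
Step 2 — FC (tonnes) = 20452011.16 / 1,000,000 ≈ 20.452 tonnes (5 s.f.)

20.452 tonnes


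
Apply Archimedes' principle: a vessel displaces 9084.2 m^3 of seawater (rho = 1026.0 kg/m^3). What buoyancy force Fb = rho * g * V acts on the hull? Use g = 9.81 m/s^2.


Formula: Fb = rho * g * V
Substituting: Fb = 1026.0 * 9.81 * 9084.2
Intermediate: 1026.0 * 9.81 = 10065.06
Result: Fb = 10065.06 * 9084.2 ≈ 91433000 N (5 s.f.)

91433000 N


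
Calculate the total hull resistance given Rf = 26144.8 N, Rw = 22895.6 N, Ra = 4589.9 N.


Formula: Rt = Rf + Rw + Ra
Substituting: Rt = 26144.8 + 22895.6 + 4589.9
Result: Rt = 53630.3 N

53630.3 N


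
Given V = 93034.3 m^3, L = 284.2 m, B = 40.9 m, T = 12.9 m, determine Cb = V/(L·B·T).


Formula: Cb = V / (L * B * T)
Step 1 — L * B * T = 284.2 * 40.9 * 12.9 = 149946.762 m^3
Step 2 — Cb = 93034.3 / 149946.762 ≈ 0.62045 (5 s.f.)

0.62045


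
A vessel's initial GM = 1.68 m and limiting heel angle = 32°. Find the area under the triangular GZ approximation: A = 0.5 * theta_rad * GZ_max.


Formula: GZ_max = GM * sin(theta); Area = 0.5 * theta_rad * GZ_max
Step 1 — GZ_max = 1.68 * sin(32°) = 1.68 * 0.529919 = 0.890264 m
Step 2 — theta_rad = 32 * pi/180 = 0.558505 rad
Step 3 — Area = 0.5 * 0.558505 * 0.890264 ≈ 0.24861 m·rad (5 s.f.)

0.24861 m·rad


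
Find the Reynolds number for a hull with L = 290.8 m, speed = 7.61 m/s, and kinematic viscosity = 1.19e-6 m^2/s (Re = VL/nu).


Formula: Re = V * L / nu
Step 1 — V * L = 7.61 * 290.8 = 2212.988 m^2/s
Step 2 — Re = 2212.988 / 1.19e-6 = 1.86e+09

1.86e+09


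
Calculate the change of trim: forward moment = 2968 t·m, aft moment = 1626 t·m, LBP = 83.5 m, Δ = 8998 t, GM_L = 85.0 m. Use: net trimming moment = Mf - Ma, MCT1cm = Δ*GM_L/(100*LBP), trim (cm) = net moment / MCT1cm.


Formula: net trimming moment = Mf - Ma; MCT1cm = Δ*GM_L/(100*LBP); trim = net moment / MCT1cm
Step 1 — net trimming moment = 2968 - 1626 = 1342 t·m
Step 2 — MCT1cm = 8998 * 85.0 / (100 * 83.5) = 91.5964 t·m/cm
Step 3 — trim = 1342 / 91.5964 ≈ 14.651 cm (5 s.f.)

14.651 cm


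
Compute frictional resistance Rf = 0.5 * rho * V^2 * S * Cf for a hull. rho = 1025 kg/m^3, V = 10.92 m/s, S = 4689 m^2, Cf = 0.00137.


Formula: Rf = 0.5 * rho * V^2 * S * Cf
Step 1 — V^2 = 10.92^2 = 119.2464
Step 2 — 0.5 * rho * V^2 = 0.5 * 1025 * 119.2464 = 61113.78
Step 3 — Rf = 61113.78 * 4689 * 0.00137 ≈ 392590 N (5 s.f.)

392590 N


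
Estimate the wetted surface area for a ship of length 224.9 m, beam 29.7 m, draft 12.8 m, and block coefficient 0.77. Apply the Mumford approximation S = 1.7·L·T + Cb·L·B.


Formula: S = 1.7*L*T + V/T with V = Cb*L*B*T, i.e. S = L * (1.7*T + Cb*B)
Step 1 — 1.7*T = 1.7 * 12.8 = 21.76 m
Step 2 — Cb*B = 0.77 * 29.7 = 22.869 m
Step 3 — 1.7*T + Cb*B = 21.76 + 22.869 = 44.629 m
Step 4 — S = 224.9 * 44.629 ≈ 10037 m^2 (5 s.f.)

10037 m^2


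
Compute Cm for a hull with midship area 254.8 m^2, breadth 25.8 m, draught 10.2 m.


Formula: Cm = Am / (B * T)
Step 1 — B * T = 25.8 * 10.2 = 263.16 m^2
Step 2 — Cm = 254.8 / 263.16 ≈ 0.96823 (5 s.f.)

0.96823


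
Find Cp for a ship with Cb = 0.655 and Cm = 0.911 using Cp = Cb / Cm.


Formula: Cp = Cb / Cm
Substituting: Cp = 0.655 / 0.911
Result: Cp ≈ 0.71899 (5 s.f.)

0.71899


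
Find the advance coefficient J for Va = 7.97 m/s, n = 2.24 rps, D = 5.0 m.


Formula: J = Va / (n * D)
Step 1 — n * D = 2.24 * 5.0 = 11.2
Step 2 — J = 7.97 / 11.2 ≈ 0.71161 (5 s.f.)

0.71161


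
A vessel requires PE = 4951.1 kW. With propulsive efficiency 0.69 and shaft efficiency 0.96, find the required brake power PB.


Formula: PB = PE / (eta_D * eta_S)
Step 1 — combined efficiency = eta_D * eta_S = 0.69 * 0.96 = 0.6624
Step 2 — PB = 4951.1 / 0.6624 ≈ 7474.5 kW (5 s.f.)

7474.5 kW


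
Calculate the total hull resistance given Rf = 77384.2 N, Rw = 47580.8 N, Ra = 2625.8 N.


Formula: Rt = Rf + Rw + Ra
Substituting: Rt = 77384.2 + 47580.8 + 2625.8
Result: Rt = 127590.8 N

127590.8 N


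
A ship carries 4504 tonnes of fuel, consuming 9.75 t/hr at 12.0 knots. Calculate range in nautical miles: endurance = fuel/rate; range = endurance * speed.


Formula: endurance = fuel / rate; range = endurance * speed
Step 1 — endurance = 4504 / 9.75 = 461.9487 hours
Step 2 — range = 461.9487 * 12.0 ≈ 5543.4 nautical miles (5 s.f.)

5543.4 NM


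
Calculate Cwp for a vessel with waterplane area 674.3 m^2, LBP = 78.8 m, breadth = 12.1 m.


Formula: Cwp = Aw / (L * B)
Step 1 — L * B = 78.8 * 12.1 = 953.48 m^2
Step 2 — Cwp = 674.3 / 953.48 ≈ 0.70720 (5 s.f.)

0.70720


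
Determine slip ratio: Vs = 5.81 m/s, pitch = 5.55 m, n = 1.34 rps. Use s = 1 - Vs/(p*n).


Formula: s = 1 - Vs / (p * n)
Step 1 — p * n = 5.55 * 1.34 = 7.437
Step 2 — Vs / (p*n) = 5.81 / 7.437 = 0.781229 (6 d.p.)
Step 3 — s = 1 - 0.781229 = 0.218771

0.218771


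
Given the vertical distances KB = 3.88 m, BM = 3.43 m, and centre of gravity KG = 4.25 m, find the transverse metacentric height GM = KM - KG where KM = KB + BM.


Formula: GM = KB + BM - KG
Step 1 — KM = KB + BM = 3.88 + 3.43 = 7.31 m
Step 2 — GM = KM - KG = 7.31 - 4.25 = 3.06 m

3.06 m


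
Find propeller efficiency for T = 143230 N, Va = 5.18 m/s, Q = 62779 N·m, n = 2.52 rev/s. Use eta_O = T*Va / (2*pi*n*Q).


Formula: eta = T * Va / (2 * pi * n * Q)
Step 1 — numerator = T * Va = 143230 * 5.18 = 741931.4
Step 2 — 2 * pi * n = 2 * pi * 2.52 = 15.833627
Step 3 — denominator = 15.833627 * 62779 = 994019.27
Step 4 — eta = 741931.4 / 994019.27 ≈ 0.74640 (5 s.f.)

0.74640


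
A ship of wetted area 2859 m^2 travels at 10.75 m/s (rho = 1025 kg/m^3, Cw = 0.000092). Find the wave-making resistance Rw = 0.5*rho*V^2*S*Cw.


Formula: Rw = 0.5 * rho * V^2 * S * Cw
Step 1 — V^2 = 10.75^2 = 115.5625
Step 2 — 0.5 * rho * V^2 = 0.5 * 1025 * 115.5625 = 59225.78125
Step 3 — Rw = 59225.78125 * 2859 * 0.000092 ≈ 15578 N (5 s.f.)

15578 N


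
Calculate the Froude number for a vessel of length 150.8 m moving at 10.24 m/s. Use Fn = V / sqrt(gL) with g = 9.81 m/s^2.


Formula: Fn = V / sqrt(g * L)
Step 1 — g * L = 9.81 * 150.8 = 1479.348
Step 2 — sqrt(g * L) = sqrt(1479.348) = 38.462293
Step 3 — Fn = 10.24 / 38.462293 ≈ 0.26623 (5 s.f.)

0.26623


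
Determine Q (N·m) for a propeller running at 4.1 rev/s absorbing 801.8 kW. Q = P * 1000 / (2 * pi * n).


Formula: Q = P_W / (2 * pi * n)
Step 1 — P_W = 801.8 kW * 1000 = 801800.0 W
Step 2 — 2 * pi * n = 2 * pi * 4.1 = 25.76106
Step 3 — Q = 801800.0 / 25.76106 ≈ 31124 N·m (5 s.f.)

31124 N·m


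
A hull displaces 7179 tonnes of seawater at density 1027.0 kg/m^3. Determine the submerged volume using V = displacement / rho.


Formula: V = mass / rho
Step 1 — convert tonnes to kg: 7179 t * 1000 = 7179000 kg
Step 2 — V = 7179000 / 1027.0 ≈ 6990.3 m^3 (5 s.f.)

6990.3 m^3


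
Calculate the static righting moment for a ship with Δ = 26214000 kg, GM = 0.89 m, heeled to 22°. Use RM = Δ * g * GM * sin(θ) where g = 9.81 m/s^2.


Formula: GZ = GM * sin(theta); RM = disp * g * GZ
Step 1 — GZ = 0.89 * sin(22°) = 0.89 * 0.374607 = 0.3334 m
Step 2 — RM = 26214000 * 9.81 * 0.3334 ≈ 85737000 N·m (5 s.f.)

85737000 N·m


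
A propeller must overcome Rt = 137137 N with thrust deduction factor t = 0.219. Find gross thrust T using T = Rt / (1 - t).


Formula: T = Rt / (1 - t)
Step 1 — (1 - t) = 1 - 0.219 = 0.781
Step 2 — T = 137137 / 0.781 ≈ 175590 N (5 s.f.)

175590 N


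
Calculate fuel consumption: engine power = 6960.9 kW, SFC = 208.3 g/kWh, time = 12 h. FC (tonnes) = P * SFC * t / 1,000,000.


Formula: FC (tonnes) = P * SFC * t / 1,000,000
Step 1 — P * SFC * t = 6960.9 * 208.3 * 12 = 17399465.64 g
Step 2 — FC (tonnes) = 17399465.64 / 1,000,000 ≈ 17.399 tonnes (5 s.f.)

17.399 tonnes


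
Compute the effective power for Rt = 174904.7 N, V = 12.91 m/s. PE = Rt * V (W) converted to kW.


Formula: PE = Rt * V / 1000 (kW)
Step 1 — PE (W) = 174904.7 * 12.91 = 2258019.677 W
Step 2 — PE (kW) = 2258019.677 / 1000 ≈ 2258.0 kW (5 s.f.)

2258.0 kW


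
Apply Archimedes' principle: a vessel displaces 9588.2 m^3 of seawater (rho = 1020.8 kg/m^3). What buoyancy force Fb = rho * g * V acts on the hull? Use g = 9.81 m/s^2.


Formula: Fb = rho * g * V
Substituting: Fb = 1020.8 * 9.81 * 9588.2
Intermediate: 1020.8 * 9.81 = 10014.048
Result: Fb = 10014.048 * 9588.2 ≈ 96017000 N (5 s.f.)

96017000 N


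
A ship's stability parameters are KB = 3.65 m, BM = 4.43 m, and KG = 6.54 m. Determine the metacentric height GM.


Formula: GM = KB + BM - KG
Step 1 — KM = KB + BM = 3.65 + 4.43 = 8.08 m
Step 2 — GM = KM - KG = 8.08 - 6.54 = 1.54 m

1.54 m


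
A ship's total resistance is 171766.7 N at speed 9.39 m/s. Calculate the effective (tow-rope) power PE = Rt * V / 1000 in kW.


Formula: PE = Rt * V / 1000 (kW)
Step 1 — PE (W) = 171766.7 * 9.39 = 1612889.313 W
Step 2 — PE (kW) = 1612889.313 / 1000 ≈ 1612.9 kW (5 s.f.)

1612.9 kW


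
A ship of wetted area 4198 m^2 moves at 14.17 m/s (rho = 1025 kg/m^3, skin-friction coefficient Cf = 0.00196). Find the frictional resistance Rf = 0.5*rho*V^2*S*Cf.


Formula: Rf = 0.5 * rho * V^2 * S * Cf
Step 1 — V^2 = 14.17^2 = 200.7889
Step 2 — 0.5 * rho * V^2 = 0.5 * 1025 * 200.7889 = 102904.31125
Step 3 — Rf = 102904.31125 * 4198 * 0.00196 ≈ 846700 N (5 s.f.)

846700 N


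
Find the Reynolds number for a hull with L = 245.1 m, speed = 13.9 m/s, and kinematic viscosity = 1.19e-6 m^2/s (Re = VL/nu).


Formula: Re = V * L / nu
Step 1 — V * L = 13.9 * 245.1 = 3406.89 m^2/s
Step 2 — Re = 3406.89 / 1.19e-6 = 2.86e+09

2.86e+09


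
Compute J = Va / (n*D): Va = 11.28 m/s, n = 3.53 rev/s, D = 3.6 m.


Formula: J = Va / (n * D)
Step 1 — n * D = 3.53 * 3.6 = 12.708
Step 2 — J = 11.28 / 12.708 ≈ 0.88763 (5 s.f.)

0.88763


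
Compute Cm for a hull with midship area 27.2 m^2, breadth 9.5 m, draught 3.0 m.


Formula: Cm = Am / (B * T)
Step 1 — B * T = 9.5 * 3.0 = 28.5 m^2
Step 2 — Cm = 27.2 / 28.5 ≈ 0.95439 (5 s.f.)

0.95439


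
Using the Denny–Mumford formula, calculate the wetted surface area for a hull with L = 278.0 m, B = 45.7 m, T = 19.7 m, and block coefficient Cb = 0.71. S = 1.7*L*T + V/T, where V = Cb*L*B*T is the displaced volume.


Formula: S = 1.7*L*T + V/T with V = Cb*L*B*T, i.e. S = L * (1.7*T + Cb*B)
Step 1 — 1.7*T = 1.7 * 19.7 = 33.49 m
Step 2 — Cb*B = 0.71 * 45.7 = 32.447 m
Step 3 — 1.7*T + Cb*B = 33.49 + 32.447 = 65.937 m
Step 4 — S = 278.0 * 65.937 ≈ 18330 m^2 (5 s.f.)

18330 m^2


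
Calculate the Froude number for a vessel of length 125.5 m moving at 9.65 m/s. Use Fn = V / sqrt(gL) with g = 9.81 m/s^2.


Formula: Fn = V / sqrt(g * L)
Step 1 — g * L = 9.81 * 125.5 = 1231.155
Step 2 — sqrt(g * L) = sqrt(1231.155) = 35.087818
Step 3 — Fn = 9.65 / 35.087818 ≈ 0.27502 (5 s.f.)

0.27502


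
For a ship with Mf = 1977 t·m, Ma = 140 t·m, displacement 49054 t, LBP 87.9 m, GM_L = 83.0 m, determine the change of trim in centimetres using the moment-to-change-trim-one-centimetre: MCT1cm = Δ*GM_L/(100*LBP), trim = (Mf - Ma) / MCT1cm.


Formula: net trimming moment = Mf - Ma; MCT1cm = Δ*GM_L/(100*LBP); trim = net moment / MCT1cm
Step 1 — net trimming moment = 1977 - 140 = 1837 t·m
Step 2 — MCT1cm = 49054 * 83.0 / (100 * 87.9) = 463.1948 t·m/cm
Step 3 — trim = 1837 / 463.1948 ≈ 3.9659 cm (5 s.f.)

3.9659 cm


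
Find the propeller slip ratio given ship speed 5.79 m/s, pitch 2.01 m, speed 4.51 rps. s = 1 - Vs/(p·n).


Formula: s = 1 - Vs / (p * n)
Step 1 — p * n = 2.01 * 4.51 = 9.0651
Step 2 — Vs / (p*n) = 5.79 / 9.0651 = 0.638713 (6 d.p.)
Step 3 — s = 1 - 0.638713 = 0.361287

0.361287


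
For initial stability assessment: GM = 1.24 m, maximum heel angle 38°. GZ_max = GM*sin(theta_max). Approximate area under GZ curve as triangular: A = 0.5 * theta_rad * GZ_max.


Formula: GZ_max = GM * sin(theta); Area = 0.5 * theta_rad * GZ_max
Step 1 — GZ_max = 1.24 * sin(38°) = 1.24 * 0.615661 = 0.76342 m
Step 2 — theta_rad = 38 * pi/180 = 0.663225 rad
Step 3 — Area = 0.5 * 0.663225 * 0.76342 ≈ 0.25316 m·rad (5 s.f.)

0.25316 m·rad


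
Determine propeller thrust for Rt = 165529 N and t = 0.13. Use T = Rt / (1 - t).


Formula: T = Rt / (1 - t)
Step 1 — (1 - t) = 1 - 0.13 = 0.87
Step 2 — T = 165529 / 0.87 ≈ 190260 N (5 s.f.)

190260 N


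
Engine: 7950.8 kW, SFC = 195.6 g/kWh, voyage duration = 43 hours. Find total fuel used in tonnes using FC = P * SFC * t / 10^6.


Formula: FC (tonnes) = P * SFC * t / 1,000,000
Step 1 — P * SFC * t = 7950.8 * 195.6 * 43 = 66872588.64 g
Step 2 — FC (tonnes) = 66872588.64 / 1,000,000 ≈ 66.873 tonnes (5 s.f.)

66.873 tonnes


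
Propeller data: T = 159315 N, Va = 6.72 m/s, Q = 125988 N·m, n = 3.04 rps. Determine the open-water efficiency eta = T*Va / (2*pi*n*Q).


Formula: eta = T * Va / (2 * pi * n * Q)
Step 1 — numerator = T * Va = 159315 * 6.72 = 1070596.8
Step 2 — 2 * pi * n = 2 * pi * 3.04 = 19.100883
Step 3 — denominator = 19.100883 * 125988 = 2406482.05
Step 4 — eta = 1070596.8 / 2406482.05 ≈ 0.44488 (5 s.f.)

0.44488


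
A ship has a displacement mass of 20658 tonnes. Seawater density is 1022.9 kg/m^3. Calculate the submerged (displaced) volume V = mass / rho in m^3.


Formula: V = mass / rho
Step 1 — convert tonnes to kg: 20658 t * 1000 = 20658000 kg
Step 2 — V = 20658000 / 1022.9 ≈ 20196 m^3 (5 s.f.)

20196 m^3


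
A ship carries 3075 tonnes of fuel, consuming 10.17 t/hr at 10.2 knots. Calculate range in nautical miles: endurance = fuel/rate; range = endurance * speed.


Formula: endurance = fuel / rate; range = endurance * speed
Step 1 — endurance = 3075 / 10.17 = 302.3599 hours
Step 2 — range = 302.3599 * 10.2 ≈ 3084.1 nautical miles (5 s.f.)

3084.1 NM


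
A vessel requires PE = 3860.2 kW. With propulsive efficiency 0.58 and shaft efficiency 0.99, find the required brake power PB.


Formula: PB = PE / (eta_D * eta_S)
Step 1 — combined efficiency = eta_D * eta_S = 0.58 * 0.99 = 0.5742
Step 2 — PB = 3860.2 / 0.5742 ≈ 6722.7 kW (5 s.f.)

6722.7 kW


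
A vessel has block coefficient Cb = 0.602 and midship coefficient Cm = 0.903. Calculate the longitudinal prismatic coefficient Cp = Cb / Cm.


Formula: Cp = Cb / Cm
Substituting: Cp = 0.602 / 0.903
Result: Cp ≈ 0.66667 (5 s.f.)

0.66667


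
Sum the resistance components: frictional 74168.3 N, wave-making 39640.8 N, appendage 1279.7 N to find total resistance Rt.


Formula: Rt = Rf + Rw + Ra
Substituting: Rt = 74168.3 + 39640.8 + 1279.7
Result: Rt = 115088.8 N

115088.8 N


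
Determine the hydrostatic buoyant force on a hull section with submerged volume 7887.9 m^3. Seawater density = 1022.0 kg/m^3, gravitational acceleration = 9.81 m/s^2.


Formula: Fb = rho * g * V
Substituting: Fb = 1022.0 * 9.81 * 7887.9
Intermediate: 1022.0 * 9.81 = 10025.82
Result: Fb = 10025.82 * 7887.9 ≈ 79083000 N (5 s.f.)

79083000 N


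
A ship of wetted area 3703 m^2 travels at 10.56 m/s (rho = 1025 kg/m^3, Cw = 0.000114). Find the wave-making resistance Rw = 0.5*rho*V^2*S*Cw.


Formula: Rw = 0.5 * rho * V^2 * S * Cw
Step 1 — V^2 = 10.56^2 = 111.5136
Step 2 — 0.5 * rho * V^2 = 0.5 * 1025 * 111.5136 = 57150.72
Step 3 — Rw = 57150.72 * 3703 * 0.000114 ≈ 24126 N (5 s.f.)

24126 N


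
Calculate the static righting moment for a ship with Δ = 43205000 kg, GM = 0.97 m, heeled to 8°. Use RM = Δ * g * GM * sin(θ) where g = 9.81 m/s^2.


Formula: GZ = GM * sin(theta); RM = disp * g * GZ
Step 1 — GZ = 0.97 * sin(8°) = 0.97 * 0.139173 = 0.134998 m
Step 2 — RM = 43205000 * 9.81 * 0.134998 ≈ 57218000 N·m (5 s.f.)

57218000 N·m


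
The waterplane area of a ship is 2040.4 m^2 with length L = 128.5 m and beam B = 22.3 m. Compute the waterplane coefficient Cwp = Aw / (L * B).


Formula: Cwp = Aw / (L * B)
Step 1 — L * B = 128.5 * 22.3 = 2865.55 m^2
Step 2 — Cwp = 2040.4 / 2865.55 ≈ 0.71204 (5 s.f.)

0.71204


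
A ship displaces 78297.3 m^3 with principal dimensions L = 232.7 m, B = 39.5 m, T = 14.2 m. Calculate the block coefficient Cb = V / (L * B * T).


Formula: Cb = V / (L * B * T)
Step 1 — L * B * T = 232.7 * 39.5 * 14.2 = 130521.43 m^3
Step 2 — Cb = 78297.3 / 130521.43 ≈ 0.59988 (5 s.f.)

0.59988


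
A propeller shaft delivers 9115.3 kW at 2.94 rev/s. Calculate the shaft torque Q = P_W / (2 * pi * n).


Formula: Q = P_W / (2 * pi * n)
Step 1 — P_W = 9115.3 kW * 1000 = 9115300.0 W
Step 2 — 2 * pi * n = 2 * pi * 2.94 = 18.472565
Step 3 — Q = 9115300.0 / 18.472565 ≈ 493450 N·m (5 s.f.)

493450 N·m


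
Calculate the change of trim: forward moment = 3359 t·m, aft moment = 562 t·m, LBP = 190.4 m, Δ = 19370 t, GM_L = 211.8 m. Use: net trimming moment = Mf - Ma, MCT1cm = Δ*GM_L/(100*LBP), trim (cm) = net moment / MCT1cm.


Formula: net trimming moment = Mf - Ma; MCT1cm = Δ*GM_L/(100*LBP); trim = net moment / MCT1cm
Step 1 — net trimming moment = 3359 - 562 = 2797 t·m
Step 2 — MCT1cm = 19370 * 211.8 / (100 * 190.4) = 215.4709 t·m/cm
Step 3 — trim = 2797 / 215.4709 ≈ 12.981 cm (5 s.f.)

12.981 cm


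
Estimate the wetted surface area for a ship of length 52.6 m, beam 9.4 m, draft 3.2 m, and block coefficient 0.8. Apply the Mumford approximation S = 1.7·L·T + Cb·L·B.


Formula: S = 1.7*L*T + V/T with V = Cb*L*B*T, i.e. S = L * (1.7*T + Cb*B)
Step 1 — 1.7*T = 1.7 * 3.2 = 5.44 m
Step 2 — Cb*B = 0.8 * 9.4 = 7.52 m
Step 3 — 1.7*T + Cb*B = 5.44 + 7.52 = 12.96 m
Step 4 — S = 52.6 * 12.96 ≈ 681.70 m^2 (5 s.f.)

681.70 m^2


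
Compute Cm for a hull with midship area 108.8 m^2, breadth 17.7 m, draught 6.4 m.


Formula: Cm = Am / (B * T)
Step 1 — B * T = 17.7 * 6.4 = 113.28 m^2
Step 2 — Cm = 108.8 / 113.28 ≈ 0.96045 (5 s.f.)

0.96045


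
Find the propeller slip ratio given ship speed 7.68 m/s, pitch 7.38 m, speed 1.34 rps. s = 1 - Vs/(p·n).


Formula: s = 1 - Vs / (p * n)
Step 1 — p * n = 7.38 * 1.34 = 9.8892
Step 2 — Vs / (p*n) = 7.68 / 9.8892 = 0.776605 (6 d.p.)
Step 3 — s = 1 - 0.776605 = 0.223395

0.223395


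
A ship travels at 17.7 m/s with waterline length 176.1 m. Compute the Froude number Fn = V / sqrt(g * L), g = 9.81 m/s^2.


Formula: Fn = V / sqrt(g * L)
Step 1 — g * L = 9.81 * 176.1 = 1727.541
Step 2 — sqrt(g * L) = sqrt(1727.541) = 41.563698
Step 3 — Fn = 17.7 / 41.563698 ≈ 0.42585 (5 s.f.)

0.42585


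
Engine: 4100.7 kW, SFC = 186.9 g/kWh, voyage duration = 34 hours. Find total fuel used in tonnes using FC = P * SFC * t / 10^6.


Formula: FC (tonnes) = P * SFC * t / 1,000,000
Step 1 — P * SFC * t = 4100.7 * 186.9 * 34 = 26058308.22 g
Step 2 — FC (tonnes) = 26058308.22 / 1,000,000 ≈ 26.058 tonnes (5 s.f.)

26.058 tonnes


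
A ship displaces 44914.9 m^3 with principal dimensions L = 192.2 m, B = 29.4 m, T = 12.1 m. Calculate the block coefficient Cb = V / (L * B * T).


Formula: Cb = V / (L * B * T)
Step 1 — L * B * T = 192.2 * 29.4 * 12.1 = 68373.228 m^3
Step 2 — Cb = 44914.9 / 68373.228 ≈ 0.65691 (5 s.f.)

0.65691


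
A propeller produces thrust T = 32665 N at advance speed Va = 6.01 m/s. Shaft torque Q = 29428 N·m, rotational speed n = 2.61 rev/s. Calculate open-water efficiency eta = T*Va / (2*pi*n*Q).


Formula: eta = T * Va / (2 * pi * n * Q)
Step 1 — numerator = T * Va = 32665 * 6.01 = 196316.65
Step 2 — 2 * pi * n = 2 * pi * 2.61 = 16.399114
Step 3 — denominator = 16.399114 * 29428 = 482593.13
Step 4 — eta = 196316.65 / 482593.13 ≈ 0.40680 (5 s.f.)

0.40680


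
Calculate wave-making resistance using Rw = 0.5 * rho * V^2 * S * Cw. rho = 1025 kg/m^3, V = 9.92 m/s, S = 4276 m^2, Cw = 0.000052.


Formula: Rw = 0.5 * rho * V^2 * S * Cw
Step 1 — V^2 = 9.92^2 = 98.4064
Step 2 — 0.5 * rho * V^2 = 0.5 * 1025 * 98.4064 = 50433.28
Step 3 — Rw = 50433.28 * 4276 * 0.000052 ≈ 11214 N (5 s.f.)

11214 N


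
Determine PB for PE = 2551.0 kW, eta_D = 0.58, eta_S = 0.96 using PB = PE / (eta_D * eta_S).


Formula: PB = PE / (eta_D * eta_S)
Step 1 — combined efficiency = eta_D * eta_S = 0.58 * 0.96 = 0.5568
Step 2 — PB = 2551.0 / 0.5568 ≈ 4581.5 kW (5 s.f.)

4581.5 kW


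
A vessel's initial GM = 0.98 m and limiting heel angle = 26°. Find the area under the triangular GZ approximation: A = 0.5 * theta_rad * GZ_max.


Formula: GZ_max = GM * sin(theta); Area = 0.5 * theta_rad * GZ_max
Step 1 — GZ_max = 0.98 * sin(26°) = 0.98 * 0.438371 = 0.429604 m
Step 2 — theta_rad = 26 * pi/180 = 0.453786 rad
Step 3 — Area = 0.5 * 0.453786 * 0.429604 ≈ 0.097474 m·rad (5 s.f.)

0.097474 m·rad


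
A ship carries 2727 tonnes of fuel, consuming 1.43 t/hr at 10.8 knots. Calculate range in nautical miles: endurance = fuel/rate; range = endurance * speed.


Formula: endurance = fuel / rate; range = endurance * speed
Step 1 — endurance = 2727 / 1.43 = 1906.993 hours
Step 2 — range = 1906.993 * 10.8 ≈ 20596 nautical miles (5 s.f.)

20596 NM


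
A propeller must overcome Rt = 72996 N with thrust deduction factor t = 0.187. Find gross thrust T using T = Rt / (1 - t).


Formula: T = Rt / (1 - t)
Step 1 — (1 - t) = 1 - 0.187 = 0.813
Step 2 — T = 72996 / 0.813 ≈ 89786 N (5 s.f.)

89786 N


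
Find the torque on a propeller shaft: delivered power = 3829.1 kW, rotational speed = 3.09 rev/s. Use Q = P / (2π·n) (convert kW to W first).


Formula: Q = P_W / (2 * pi * n)
Step 1 — P_W = 3829.1 kW * 1000 = 3829100.0 W
Step 2 — 2 * pi * n = 2 * pi * 3.09 = 19.415043
Step 3 — Q = 3829100.0 / 19.415043 ≈ 197220 N·m (5 s.f.)

197220 N·m


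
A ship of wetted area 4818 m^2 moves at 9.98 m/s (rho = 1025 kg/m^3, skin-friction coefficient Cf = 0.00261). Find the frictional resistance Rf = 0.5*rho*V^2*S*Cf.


Formula: Rf = 0.5 * rho * V^2 * S * Cf
Step 1 — V^2 = 9.98^2 = 99.6004
Step 2 — 0.5 * rho * V^2 = 0.5 * 1025 * 99.6004 = 51045.205
Step 3 — Rf = 51045.205 * 4818 * 0.00261 ≈ 641890 N (5 s.f.)

641890 N


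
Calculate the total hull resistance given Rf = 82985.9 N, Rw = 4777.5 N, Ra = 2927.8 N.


Formula: Rt = Rf + Rw + Ra
Substituting: Rt = 82985.9 + 4777.5 + 2927.8
Result: Rt = 90691.2 N

90691.2 N


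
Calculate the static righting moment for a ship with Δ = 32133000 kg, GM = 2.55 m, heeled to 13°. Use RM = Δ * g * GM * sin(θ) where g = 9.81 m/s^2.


Formula: GZ = GM * sin(theta); RM = disp * g * GZ
Step 1 — GZ = 2.55 * sin(13°) = 2.55 * 0.224951 = 0.573625 m
Step 2 — RM = 32133000 * 9.81 * 0.573625 ≈ 180820000 N·m (5 s.f.)

180820000 N·m


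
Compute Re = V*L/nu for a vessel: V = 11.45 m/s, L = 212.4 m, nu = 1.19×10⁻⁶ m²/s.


Formula: Re = V * L / nu
Step 1 — V * L = 11.45 * 212.4 = 2431.98 m^2/s
Step 2 — Re = 2431.98 / 1.19e-6 = 2.04e+09

2.04e+09


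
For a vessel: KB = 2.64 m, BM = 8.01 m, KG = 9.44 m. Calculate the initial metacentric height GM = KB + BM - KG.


Formula: GM = KB + BM - KG
Step 1 — KM = KB + BM = 2.64 + 8.01 = 10.65 m
Step 2 — GM = KM - KG = 10.65 - 9.44 = 1.21 m

1.21 m


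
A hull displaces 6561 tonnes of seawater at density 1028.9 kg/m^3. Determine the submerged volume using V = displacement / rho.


Formula: V = mass / rho
Step 1 — convert tonnes to kg: 6561 t * 1000 = 6561000 kg
Step 2 — V = 6561000 / 1028.9 ≈ 6376.7 m^3 (5 s.f.)

6376.7 m^3


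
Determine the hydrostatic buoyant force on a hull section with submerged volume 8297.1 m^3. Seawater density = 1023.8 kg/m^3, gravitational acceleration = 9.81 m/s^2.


Formula: Fb = rho * g * V
Substituting: Fb = 1023.8 * 9.81 * 8297.1
Intermediate: 1023.8 * 9.81 = 10043.478
Result: Fb = 10043.478 * 8297.1 ≈ 83332000 N (5 s.f.)

83332000 N


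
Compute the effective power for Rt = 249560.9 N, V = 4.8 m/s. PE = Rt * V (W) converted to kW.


Formula: PE = Rt * V / 1000 (kW)
Step 1 — PE (W) = 249560.9 * 4.8 = 1197892.32 W
Step 2 — PE (kW) = 1197892.32 / 1000 ≈ 1197.9 kW (5 s.f.)

1197.9 kW


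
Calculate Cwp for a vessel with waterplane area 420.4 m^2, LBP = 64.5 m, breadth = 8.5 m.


Formula: Cwp = Aw / (L * B)
Step 1 — L * B = 64.5 * 8.5 = 548.25 m^2
Step 2 — Cwp = 420.4 / 548.25 ≈ 0.76680 (5 s.f.)

0.76680


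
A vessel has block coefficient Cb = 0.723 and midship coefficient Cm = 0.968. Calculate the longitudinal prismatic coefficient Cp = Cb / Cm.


Formula: Cp = Cb / Cm
Substituting: Cp = 0.723 / 0.968
Result: Cp ≈ 0.74690 (5 s.f.)

0.74690


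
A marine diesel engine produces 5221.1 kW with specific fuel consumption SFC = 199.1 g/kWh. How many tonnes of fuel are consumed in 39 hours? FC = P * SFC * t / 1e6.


Formula: FC (tonnes) = P * SFC * t / 1,000,000
Step 1 — P * SFC * t = 5221.1 * 199.1 * 39 = 40541319.39 g
Step 2 — FC (tonnes) = 40541319.39 / 1,000,000 ≈ 40.541 tonnes (5 s.f.)

40.541 tonnes


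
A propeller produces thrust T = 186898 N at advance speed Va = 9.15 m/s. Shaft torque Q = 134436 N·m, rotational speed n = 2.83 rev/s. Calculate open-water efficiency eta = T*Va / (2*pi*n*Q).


Formula: eta = T * Va / (2 * pi * n * Q)
Step 1 — numerator = T * Va = 186898 * 9.15 = 1710116.7
Step 2 — 2 * pi * n = 2 * pi * 2.83 = 17.781414
Step 3 — denominator = 17.781414 * 134436 = 2390462.17
Step 4 — eta = 1710116.7 / 2390462.17 ≈ 0.71539 (5 s.f.)

0.71539


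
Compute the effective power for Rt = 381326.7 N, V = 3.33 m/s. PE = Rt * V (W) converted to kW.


Formula: PE = Rt * V / 1000 (kW)
Step 1 — PE (W) = 381326.7 * 3.33 = 1269817.911 W
Step 2 — PE (kW) = 1269817.911 / 1000 ≈ 1269.8 kW (5 s.f.)

1269.8 kW


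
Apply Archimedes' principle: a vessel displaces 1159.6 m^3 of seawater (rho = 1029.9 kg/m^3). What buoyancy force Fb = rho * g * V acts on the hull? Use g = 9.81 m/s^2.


Formula: Fb = rho * g * V
Substituting: Fb = 1029.9 * 9.81 * 1159.6
Intermediate: 1029.9 * 9.81 = 10103.319
Result: Fb = 10103.319 * 1159.6 ≈ 11716000 N (5 s.f.)

11716000 N


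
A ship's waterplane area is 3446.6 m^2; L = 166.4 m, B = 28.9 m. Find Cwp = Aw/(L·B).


Formula: Cwp = Aw / (L * B)
Step 1 — L * B = 166.4 * 28.9 = 4808.96 m^2
Step 2 — Cwp = 3446.6 / 4808.96 ≈ 0.71670 (5 s.f.)

0.71670


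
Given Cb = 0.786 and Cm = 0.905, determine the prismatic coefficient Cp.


Formula: Cp = Cb / Cm
Substituting: Cp = 0.786 / 0.905
Result: Cp ≈ 0.86851 (5 s.f.)

0.86851


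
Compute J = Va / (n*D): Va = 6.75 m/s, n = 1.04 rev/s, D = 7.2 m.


Formula: J = Va / (n * D)
Step 1 — n * D = 1.04 * 7.2 = 7.488
Step 2 — J = 6.75 / 7.488 ≈ 0.90144 (5 s.f.)

0.90144


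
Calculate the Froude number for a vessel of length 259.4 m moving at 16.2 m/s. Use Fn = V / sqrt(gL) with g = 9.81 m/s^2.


Formula: Fn = V / sqrt(g * L)
Step 1 — g * L = 9.81 * 259.4 = 2544.714
Step 2 — sqrt(g * L) = sqrt(2544.714) = 50.445158
Step 3 — Fn = 16.2 / 50.445158 ≈ 0.32114 (5 s.f.)

0.32114


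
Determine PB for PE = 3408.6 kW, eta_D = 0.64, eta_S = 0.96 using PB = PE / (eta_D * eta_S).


Formula: PB = PE / (eta_D * eta_S)
Step 1 — combined efficiency = eta_D * eta_S = 0.64 * 0.96 = 0.6144
Step 2 — PB = 3408.6 / 0.6144 ≈ 5547.9 kW (5 s.f.)

5547.9 kW


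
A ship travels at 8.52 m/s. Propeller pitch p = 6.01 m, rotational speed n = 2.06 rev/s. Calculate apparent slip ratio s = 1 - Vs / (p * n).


Formula: s = 1 - Vs / (p * n)
Step 1 — p * n = 6.01 * 2.06 = 12.3806
Step 2 — Vs / (p*n) = 8.52 / 12.3806 = 0.688173 (6 d.p.)
Step 3 — s = 1 - 0.688173 = 0.311827

0.311827


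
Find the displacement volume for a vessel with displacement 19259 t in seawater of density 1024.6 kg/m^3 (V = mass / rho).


Formula: V = mass / rho
Step 1 — convert tonnes to kg: 19259 t * 1000 = 19259000 kg
Step 2 — V = 19259000 / 1024.6 ≈ 18797 m^3 (5 s.f.)

18797 m^3


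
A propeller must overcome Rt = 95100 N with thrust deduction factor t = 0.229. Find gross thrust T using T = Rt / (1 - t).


Formula: T = Rt / (1 - t)
Step 1 — (1 - t) = 1 - 0.229 = 0.771
Step 2 — T = 95100 / 0.771 ≈ 123350 N (5 s.f.)

123350 N


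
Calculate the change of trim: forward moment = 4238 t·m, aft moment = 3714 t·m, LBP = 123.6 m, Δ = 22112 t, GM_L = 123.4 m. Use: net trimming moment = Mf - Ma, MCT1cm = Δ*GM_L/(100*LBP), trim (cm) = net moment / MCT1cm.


Formula: net trimming moment = Mf - Ma; MCT1cm = Δ*GM_L/(100*LBP); trim = net moment / MCT1cm
Step 1 — net trimming moment = 4238 - 3714 = 524 t·m
Step 2 — MCT1cm = 22112 * 123.4 / (100 * 123.6) = 220.7622 t·m/cm
Step 3 — trim = 524 / 220.7622 ≈ 2.3736 cm (5 s.f.)

2.3736 cm


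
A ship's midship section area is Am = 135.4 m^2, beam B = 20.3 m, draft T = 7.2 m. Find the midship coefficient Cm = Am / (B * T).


Formula: Cm = Am / (B * T)
Step 1 — B * T = 20.3 * 7.2 = 146.16 m^2
Step 2 — Cm = 135.4 / 146.16 ≈ 0.92638 (5 s.f.)

0.92638


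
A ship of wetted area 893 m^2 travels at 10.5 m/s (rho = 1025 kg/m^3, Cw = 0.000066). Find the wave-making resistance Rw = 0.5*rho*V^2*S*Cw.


Formula: Rw = 0.5 * rho * V^2 * S * Cw
Step 1 — V^2 = 10.5^2 = 110.25
Step 2 — 0.5 * rho * V^2 = 0.5 * 1025 * 110.25 = 56503.125
Step 3 — Rw = 56503.125 * 893 * 0.000066 ≈ 3330.2 N (5 s.f.)

3330.2 N


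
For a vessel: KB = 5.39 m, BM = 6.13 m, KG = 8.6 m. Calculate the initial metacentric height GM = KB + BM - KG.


Formula: GM = KB + BM - KG
Step 1 — KM = KB + BM = 5.39 + 6.13 = 11.52 m
Step 2 — GM = KM - KG = 11.52 - 8.6 = 2.92 m

2.92 m


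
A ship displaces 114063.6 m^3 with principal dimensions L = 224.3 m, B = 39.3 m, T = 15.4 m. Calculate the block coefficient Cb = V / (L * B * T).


Formula: Cb = V / (L * B * T)
Step 1 — L * B * T = 224.3 * 39.3 * 15.4 = 135750.846 m^3
Step 2 — Cb = 114063.6 / 135750.846 ≈ 0.84024 (5 s.f.)

0.84024


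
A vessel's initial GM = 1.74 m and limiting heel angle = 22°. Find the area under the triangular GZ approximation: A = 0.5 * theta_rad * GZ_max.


Formula: GZ_max = GM * sin(theta); Area = 0.5 * theta_rad * GZ_max
Step 1 — GZ_max = 1.74 * sin(22°) = 1.74 * 0.374607 = 0.651816 m
Step 2 — theta_rad = 22 * pi/180 = 0.383972 rad
Step 3 — Area = 0.5 * 0.383972 * 0.651816 ≈ 0.12514 m·rad (5 s.f.)

0.12514 m·rad


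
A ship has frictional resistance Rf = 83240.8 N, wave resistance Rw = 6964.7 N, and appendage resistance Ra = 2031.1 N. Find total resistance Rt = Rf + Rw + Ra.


Formula: Rt = Rf + Rw + Ra
Substituting: Rt = 83240.8 + 6964.7 + 2031.1
Result: Rt = 92236.6 N

92236.6 N


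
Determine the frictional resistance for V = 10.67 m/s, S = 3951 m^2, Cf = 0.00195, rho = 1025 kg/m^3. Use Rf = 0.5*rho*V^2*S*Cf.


Formula: Rf = 0.5 * rho * V^2 * S * Cf
Step 1 — V^2 = 10.67^2 = 113.8489
Step 2 — 0.5 * rho * V^2 = 0.5 * 1025 * 113.8489 = 58347.56125
Step 3 — Rf = 58347.56125 * 3951 * 0.00195 ≈ 449540 N (5 s.f.)

449540 N


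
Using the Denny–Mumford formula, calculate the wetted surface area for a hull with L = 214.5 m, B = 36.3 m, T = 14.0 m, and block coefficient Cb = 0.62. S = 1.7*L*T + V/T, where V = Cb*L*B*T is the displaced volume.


Formula: S = 1.7*L*T + V/T with V = Cb*L*B*T, i.e. S = L * (1.7*T + Cb*B)
Step 1 — 1.7*T = 1.7 * 14.0 = 23.8 m
Step 2 — Cb*B = 0.62 * 36.3 = 22.506 m
Step 3 — 1.7*T + Cb*B = 23.8 + 22.506 = 46.306 m
Step 4 — S = 214.5 * 46.306 ≈ 9932.6 m^2 (5 s.f.)

9932.6 m^2


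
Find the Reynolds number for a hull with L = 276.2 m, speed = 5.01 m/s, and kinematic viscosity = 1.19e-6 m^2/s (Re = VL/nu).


Formula: Re = V * L / nu
Step 1 — V * L = 5.01 * 276.2 = 1383.762 m^2/s
Step 2 — Re = 1383.762 / 1.19e-6 = 1.16e+09

1.16e+09


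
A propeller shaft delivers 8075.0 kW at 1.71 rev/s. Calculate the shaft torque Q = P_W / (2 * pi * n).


Formula: Q = P_W / (2 * pi * n)
Step 1 — P_W = 8075.0 kW * 1000 = 8075000.0 W
Step 2 — 2 * pi * n = 2 * pi * 1.71 = 10.744247
Step 3 — Q = 8075000.0 / 10.744247 ≈ 751570 N·m (5 s.f.)

751570 N·m


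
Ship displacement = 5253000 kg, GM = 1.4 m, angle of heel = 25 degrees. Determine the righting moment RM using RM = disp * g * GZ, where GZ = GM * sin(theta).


Formula: GZ = GM * sin(theta); RM = disp * g * GZ
Step 1 — GZ = 1.4 * sin(25°) = 1.4 * 0.422618 = 0.591665 m
Step 2 — RM = 5253000 * 9.81 * 0.591665 ≈ 30490000 N·m (5 s.f.)

30490000 N·m


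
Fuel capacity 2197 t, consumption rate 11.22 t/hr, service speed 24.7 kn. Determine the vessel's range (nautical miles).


Formula: endurance = fuel / rate; range = endurance * speed
Step 1 — endurance = 2197 / 11.22 = 195.8111 hours
Step 2 — range = 195.8111 * 24.7 ≈ 4836.5 nautical miles (5 s.f.)

4836.5 NM


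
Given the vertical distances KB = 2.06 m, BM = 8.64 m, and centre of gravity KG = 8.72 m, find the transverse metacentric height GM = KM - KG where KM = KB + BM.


Formula: GM = KB + BM - KG
Step 1 — KM = KB + BM = 2.06 + 8.64 = 10.7 m
Step 2 — GM = KM - KG = 10.7 - 8.72 = 1.98 m

1.98 m


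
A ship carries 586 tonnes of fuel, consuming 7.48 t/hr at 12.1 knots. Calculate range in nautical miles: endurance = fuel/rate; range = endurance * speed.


Formula: endurance = fuel / rate; range = endurance * speed
Step 1 — endurance = 586 / 7.48 = 78.3422 hours
Step 2 — range = 78.3422 * 12.1 ≈ 947.94 nautical miles (5 s.f.)

947.94 NM


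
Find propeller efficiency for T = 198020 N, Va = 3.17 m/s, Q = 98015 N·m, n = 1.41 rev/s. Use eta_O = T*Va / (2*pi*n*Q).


Formula: eta = T * Va / (2 * pi * n * Q)
Step 1 — numerator = T * Va = 198020 * 3.17 = 627723.4
Step 2 — 2 * pi * n = 2 * pi * 1.41 = 8.859291
Step 3 — denominator = 8.859291 * 98015 = 868343.41
Step 4 — eta = 627723.4 / 868343.41 ≈ 0.72290 (5 s.f.)

0.72290


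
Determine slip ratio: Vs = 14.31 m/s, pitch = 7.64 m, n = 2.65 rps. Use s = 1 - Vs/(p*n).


Formula: s = 1 - Vs / (p * n)
Step 1 — p * n = 7.64 * 2.65 = 20.246
Step 2 — Vs / (p*n) = 14.31 / 20.246 = 0.706806 (6 d.p.)
Step 3 — s = 1 - 0.706806 = 0.293194

0.293194


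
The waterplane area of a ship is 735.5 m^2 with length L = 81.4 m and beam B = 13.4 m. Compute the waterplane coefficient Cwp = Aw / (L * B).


Formula: Cwp = Aw / (L * B)
Step 1 — L * B = 81.4 * 13.4 = 1090.76 m^2
Step 2 — Cwp = 735.5 / 1090.76 ≈ 0.67430 (5 s.f.)

0.67430


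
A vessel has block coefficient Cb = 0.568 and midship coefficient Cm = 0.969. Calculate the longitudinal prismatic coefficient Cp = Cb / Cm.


Formula: Cp = Cb / Cm
Substituting: Cp = 0.568 / 0.969
Result: Cp ≈ 0.58617 (5 s.f.)

0.58617


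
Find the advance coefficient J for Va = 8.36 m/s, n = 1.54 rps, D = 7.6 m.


Formula: J = Va / (n * D)
Step 1 — n * D = 1.54 * 7.6 = 11.704
Step 2 — J = 8.36 / 11.704 ≈ 0.71429 (5 s.f.)

0.71429


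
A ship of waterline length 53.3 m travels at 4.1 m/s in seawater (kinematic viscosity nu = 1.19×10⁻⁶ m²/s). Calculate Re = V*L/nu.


Formula: Re = V * L / nu
Step 1 — V * L = 4.1 * 53.3 = 218.53 m^2/s
Step 2 — Re = 218.53 / 1.19e-6 = 1.84e+08

1.84e+08


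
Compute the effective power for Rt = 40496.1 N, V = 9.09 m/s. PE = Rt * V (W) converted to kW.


Formula: PE = Rt * V / 1000 (kW)
Step 1 — PE (W) = 40496.1 * 9.09 = 368109.549 W
Step 2 — PE (kW) = 368109.549 / 1000 ≈ 368.11 kW (5 s.f.)

368.11 kW


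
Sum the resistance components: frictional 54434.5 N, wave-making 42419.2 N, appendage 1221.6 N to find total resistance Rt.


Formula: Rt = Rf + Rw + Ra
Substituting: Rt = 54434.5 + 42419.2 + 1221.6
Result: Rt = 98075.3 N

98075.3 N


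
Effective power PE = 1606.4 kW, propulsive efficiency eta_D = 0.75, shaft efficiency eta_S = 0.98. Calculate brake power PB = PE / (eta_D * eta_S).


Formula: PB = PE / (eta_D * eta_S)
Step 1 — combined efficiency = eta_D * eta_S = 0.75 * 0.98 = 0.735
Step 2 — PB = 1606.4 / 0.735 ≈ 2185.6 kW (5 s.f.)

2185.6 kW


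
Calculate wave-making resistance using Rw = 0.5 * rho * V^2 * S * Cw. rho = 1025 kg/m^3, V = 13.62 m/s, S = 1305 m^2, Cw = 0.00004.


Formula: Rw = 0.5 * rho * V^2 * S * Cw
Step 1 — V^2 = 13.62^2 = 185.5044
Step 2 — 0.5 * rho * V^2 = 0.5 * 1025 * 185.5044 = 95071.005
Step 3 — Rw = 95071.005 * 1305 * 0.00004 ≈ 4962.7 N (5 s.f.)

4962.7 N


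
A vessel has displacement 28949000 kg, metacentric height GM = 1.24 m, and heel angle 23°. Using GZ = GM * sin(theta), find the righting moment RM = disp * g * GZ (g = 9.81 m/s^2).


Formula: GZ = GM * sin(theta); RM = disp * g * GZ
Step 1 — GZ = 1.24 * sin(23°) = 1.24 * 0.390731 = 0.484506 m
Step 2 — RM = 28949000 * 9.81 * 0.484506 ≈ 137590000 N·m (5 s.f.)

137590000 N·m


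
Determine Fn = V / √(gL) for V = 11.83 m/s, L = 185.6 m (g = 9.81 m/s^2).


Formula: Fn = V / sqrt(g * L)
Step 1 — g * L = 9.81 * 185.6 = 1820.736
Step 2 — sqrt(g * L) = sqrt(1820.736) = 42.670083
Step 3 — Fn = 11.83 / 42.670083 ≈ 0.27724 (5 s.f.)

0.27724


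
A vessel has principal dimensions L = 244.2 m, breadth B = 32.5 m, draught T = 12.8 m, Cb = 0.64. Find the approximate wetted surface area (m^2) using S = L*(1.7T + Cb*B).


Formula: S = 1.7*L*T + V/T with V = Cb*L*B*T, i.e. S = L * (1.7*T + Cb*B)
Step 1 — 1.7*T = 1.7 * 12.8 = 21.76 m
Step 2 — Cb*B = 0.64 * 32.5 = 20.8 m
Step 3 — 1.7*T + Cb*B = 21.76 + 20.8 = 42.56 m
Step 4 — S = 244.2 * 42.56 ≈ 10393 m^2 (5 s.f.)

10393 m^2


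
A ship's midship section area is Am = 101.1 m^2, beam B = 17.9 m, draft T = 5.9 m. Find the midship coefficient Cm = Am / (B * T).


Formula: Cm = Am / (B * T)
Step 1 — B * T = 17.9 * 5.9 = 105.61 m^2
Step 2 — Cm = 101.1 / 105.61 ≈ 0.95730 (5 s.f.)

0.95730


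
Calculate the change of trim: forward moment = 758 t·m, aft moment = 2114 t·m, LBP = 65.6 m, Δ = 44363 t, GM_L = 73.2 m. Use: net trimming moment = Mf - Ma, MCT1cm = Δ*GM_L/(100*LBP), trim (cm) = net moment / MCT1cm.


Formula: net trimming moment = Mf - Ma; MCT1cm = Δ*GM_L/(100*LBP); trim = net moment / MCT1cm
Step 1 — net trimming moment = 758 - 2114 = -1356 t·m
Step 2 — MCT1cm = 44363 * 73.2 / (100 * 65.6) = 495.0262 t·m/cm
Step 3 — trim = -1356 / 495.0262 ≈ -2.7392 cm (5 s.f.)

-2.7392 cm


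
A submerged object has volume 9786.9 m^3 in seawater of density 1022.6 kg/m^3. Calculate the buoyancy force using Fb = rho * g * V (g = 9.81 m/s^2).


Formula: Fb = rho * g * V
Substituting: Fb = 1022.6 * 9.81 * 9786.9
Intermediate: 1022.6 * 9.81 = 10031.706
Result: Fb = 10031.706 * 9786.9 ≈ 98179000 N (5 s.f.)

98179000 N


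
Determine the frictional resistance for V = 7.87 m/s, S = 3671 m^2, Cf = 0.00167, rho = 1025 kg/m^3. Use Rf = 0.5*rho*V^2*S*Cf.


Formula: Rf = 0.5 * rho * V^2 * S * Cf
Step 1 — V^2 = 7.87^2 = 61.9369
Step 2 — 0.5 * rho * V^2 = 0.5 * 1025 * 61.9369 = 31742.66125
Step 3 — Rf = 31742.66125 * 3671 * 0.00167 ≈ 194600 N (5 s.f.)

194600 N


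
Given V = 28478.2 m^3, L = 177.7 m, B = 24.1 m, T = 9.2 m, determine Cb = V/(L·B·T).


Formula: Cb = V / (L * B * T)
Step 1 — L * B * T = 177.7 * 24.1 * 9.2 = 39399.644 m^3
Step 2 — Cb = 28478.2 / 39399.644 ≈ 0.72280 (5 s.f.)

0.72280


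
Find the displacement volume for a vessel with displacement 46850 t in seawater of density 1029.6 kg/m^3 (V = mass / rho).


Formula: V = mass / rho
Step 1 — convert tonnes to kg: 46850 t * 1000 = 46850000 kg
Step 2 — V = 46850000 / 1029.6 ≈ 45503 m^3 (5 s.f.)

45503 m^3


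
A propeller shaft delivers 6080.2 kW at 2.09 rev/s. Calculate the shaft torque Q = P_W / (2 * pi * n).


Formula: Q = P_W / (2 * pi * n)
Step 1 — P_W = 6080.2 kW * 1000 = 6080200.0 W
Step 2 — 2 * pi * n = 2 * pi * 2.09 = 13.131857
Step 3 — Q = 6080200.0 / 13.131857 ≈ 463010 N·m (5 s.f.)

463010 N·m
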